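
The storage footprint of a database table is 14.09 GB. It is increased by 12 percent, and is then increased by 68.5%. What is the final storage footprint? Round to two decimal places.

26.59 GB

Each change multiplies by a factor: 1.12 × 1.685 = 1.8872.
14.09 × 1.8872 = 26.590648 ≈ 26.59.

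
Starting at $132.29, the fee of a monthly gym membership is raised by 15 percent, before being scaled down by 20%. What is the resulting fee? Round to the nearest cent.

$121.71

After the 15% increase: $132.29 × 1.15 = $152.1335.
20% decrease: $152.1335 × 0.8 = $121.7068 ≈ $121.71.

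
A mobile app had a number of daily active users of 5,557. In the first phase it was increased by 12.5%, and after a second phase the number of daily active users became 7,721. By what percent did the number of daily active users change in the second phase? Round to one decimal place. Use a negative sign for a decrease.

23.5%

After the first phase: 5,557 × 1.125 = 6251.625.
Second-phase multiplier: 7,721 ÷ 6251.625 ≈ 1.23504.
That is a change of 23.5%.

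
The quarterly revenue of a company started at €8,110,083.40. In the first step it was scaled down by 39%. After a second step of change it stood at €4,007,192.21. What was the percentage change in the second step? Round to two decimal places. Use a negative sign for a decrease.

After the first step: €8,110,083.40 × 0.61 = €4947150.874.
Second-step multiplier: €4,007,192.21 ÷ €4947150.874 ≈ 0.81.
That is a change of -19.00%.

-19.00%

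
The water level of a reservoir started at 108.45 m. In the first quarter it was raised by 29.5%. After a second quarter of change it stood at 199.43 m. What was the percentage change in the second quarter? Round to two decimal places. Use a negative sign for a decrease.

42.00%

After the first quarter: 108.45 × 1.295 = 140.44275.
Second-quarter multiplier: 199.43 ÷ 140.44275 ≈ 1.420009.
That is a change of 42.00%.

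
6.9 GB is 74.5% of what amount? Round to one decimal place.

6.9 GB ÷ 0.745 ≈ 9.3 GB.

9.3 GB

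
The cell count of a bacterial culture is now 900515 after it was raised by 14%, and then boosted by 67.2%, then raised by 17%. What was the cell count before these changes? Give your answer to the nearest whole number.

403798

Undoing the 17% increase: 900515 ÷ 1.17 ≈ 769670.940171.
Undoing the 67.2% increase: 769670.940171 ÷ 1.672 ≈ 460329.509672.
Undoing the 14% increase: 460329.509672 ÷ 1.14 ≈ 403798.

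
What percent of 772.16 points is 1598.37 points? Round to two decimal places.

207.00%

1598.37 points ÷ 772.16 points ≈ 207.00%.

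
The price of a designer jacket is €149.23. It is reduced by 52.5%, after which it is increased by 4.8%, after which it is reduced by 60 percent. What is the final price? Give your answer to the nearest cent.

€29.71

Each change multiplies by a factor: 0.475 × 1.048 × 0.4 = 0.19912.
€149.23 × 0.19912 = €29.7146776 ≈ €29.71.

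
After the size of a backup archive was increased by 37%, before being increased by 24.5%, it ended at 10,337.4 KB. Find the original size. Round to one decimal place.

The overall multiplier applied was 1.37 × 1.245 = 1.70565.
So the original size was 10,337.4 ÷ 1.70565 ≈ 6,060.7 KB.

6,060.7 KB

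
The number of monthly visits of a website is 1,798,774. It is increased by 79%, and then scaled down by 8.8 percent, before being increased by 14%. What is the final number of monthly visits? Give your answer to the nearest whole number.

Each change multiplies by a factor: 1.79 × 0.912 × 1.14 = 1.8610272.
1,798,774 × 1.8610272 = 3347567.3406528 ≈ 3,347,567.

3,347,567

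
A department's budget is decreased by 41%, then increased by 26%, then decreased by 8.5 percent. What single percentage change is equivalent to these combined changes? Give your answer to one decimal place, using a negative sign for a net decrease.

-32.0%

A 41% decrease multiplies by 0.59.
Then a 26% increase: 0.59 × 1.26 = 0.7434.
Then an 8.5% decrease: 0.7434 × 0.915 = 0.680211.
Overall factor 0.680211, i.e. -32.0%.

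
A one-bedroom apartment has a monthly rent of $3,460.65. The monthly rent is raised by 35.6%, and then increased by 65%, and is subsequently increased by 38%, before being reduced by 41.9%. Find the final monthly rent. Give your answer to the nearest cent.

$6,208.07

Each change multiplies by a factor: 1.356 × 1.65 × 1.38 × 0.581 = 1.793902572.
$3,460.65 × 1.793902572 = $6208.0689357918 ≈ $6,208.07.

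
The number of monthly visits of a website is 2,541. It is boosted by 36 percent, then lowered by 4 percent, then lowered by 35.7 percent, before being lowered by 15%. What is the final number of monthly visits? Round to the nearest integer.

1,813

Each change multiplies by a factor: 1.36 × 0.96 × 0.643 × 0.85 = 0.71357568.
2,541 × 0.71357568 = 1813.19580288 ≈ 1,813.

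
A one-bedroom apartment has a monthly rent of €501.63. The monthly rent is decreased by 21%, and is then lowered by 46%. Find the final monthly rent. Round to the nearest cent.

€214.00

After the 21% decrease: €501.63 × 0.79 = €396.2877.
After the 46% decrease: €396.2877 × 0.54 = €213.995358 ≈ €214.00.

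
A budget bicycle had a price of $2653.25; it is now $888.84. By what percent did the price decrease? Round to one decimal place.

Change: $888.84 − $2653.25 = -$1764.41.
Relative to the original: -$1764.41 ÷ $2653.25 ≈ -66.5%.
So the price decreased by 66.5%.

66.5%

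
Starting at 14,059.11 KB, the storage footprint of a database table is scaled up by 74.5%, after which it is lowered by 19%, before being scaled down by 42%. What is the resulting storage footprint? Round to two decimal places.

Each change multiplies by a factor: 1.745 × 0.81 × 0.58 = 0.819801.
14,059.11 × 0.819801 = 11525.67243711 ≈ 11,525.67.

11,525.67 KB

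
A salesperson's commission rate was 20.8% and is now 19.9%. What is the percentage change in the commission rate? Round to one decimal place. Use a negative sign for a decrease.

The change is 19.9 − 20.8 = -0.9 percentage points.
Relative to the original 20.8%, that is -0.9 ÷ 20.8 ≈ -4.3%.

-4.3%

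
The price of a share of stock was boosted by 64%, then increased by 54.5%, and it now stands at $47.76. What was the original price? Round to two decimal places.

$18.85

Undoing the 54.5% increase: $47.76 ÷ 1.545 ≈ $30.912621.
Undoing the 64% increase: $30.912621 ÷ 1.64 ≈ $18.85.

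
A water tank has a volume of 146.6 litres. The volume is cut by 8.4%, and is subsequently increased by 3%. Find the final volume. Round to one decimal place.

138.3 litres

Apply the 8.4% decrease: 146.6 × 0.916 = 134.2856.
After the 3% increase: 134.2856 × 1.03 = 138.314168 ≈ 138.3.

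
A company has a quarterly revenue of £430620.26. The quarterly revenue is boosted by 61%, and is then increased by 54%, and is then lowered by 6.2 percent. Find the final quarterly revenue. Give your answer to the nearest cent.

£1001483.72

Apply the 61% increase: £430620.26 × 1.61 = £693298.6186.
Apply the 54% increase: £693298.6186 × 1.54 = £1067679.872644.
Apply the 6.2% decrease: £1067679.872644 × 0.938 = £1001483.720540072 ≈ £1001483.72.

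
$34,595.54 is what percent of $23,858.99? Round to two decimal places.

145.00%

$34,595.54 ÷ $23,858.99 ≈ 145.00%.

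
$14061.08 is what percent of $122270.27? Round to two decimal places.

$14061.08 ÷ $122270.27 ≈ 11.50%.

11.50%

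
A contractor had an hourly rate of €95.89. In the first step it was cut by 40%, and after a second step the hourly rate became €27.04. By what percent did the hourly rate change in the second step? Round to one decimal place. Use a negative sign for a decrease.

After the first step: €95.89 × 0.6 = €57.534.
Second-step multiplier: €27.04 ÷ €57.534 ≈ 0.46998.
That is a change of -53.0%.

-53.0%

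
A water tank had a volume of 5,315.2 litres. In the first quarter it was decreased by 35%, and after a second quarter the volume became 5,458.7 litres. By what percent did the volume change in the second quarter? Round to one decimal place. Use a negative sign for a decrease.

After the first quarter: 5,315.2 × 0.65 = 3454.88.
Second-quarter multiplier: 5,458.7 ÷ 3454.88 ≈ 1.58.
That is a change of 58.0%.

58.0%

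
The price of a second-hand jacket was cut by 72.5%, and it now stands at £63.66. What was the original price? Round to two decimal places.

The overall multiplier applied was 0.275.
So the original price was £63.66 ÷ 0.275 ≈ £231.49.

£231.49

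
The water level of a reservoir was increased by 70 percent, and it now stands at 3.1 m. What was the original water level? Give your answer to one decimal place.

The overall multiplier applied was 1.7.
So the original water level was 3.1 ÷ 1.7 ≈ 1.8 m.

1.8 m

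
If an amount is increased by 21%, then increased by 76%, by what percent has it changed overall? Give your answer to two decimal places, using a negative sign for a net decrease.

A 21% increase multiplies by 1.21.
Then a 76% increase: 1.21 × 1.76 = 2.1296.
Overall factor 2.1296, i.e. 112.96%.

112.96%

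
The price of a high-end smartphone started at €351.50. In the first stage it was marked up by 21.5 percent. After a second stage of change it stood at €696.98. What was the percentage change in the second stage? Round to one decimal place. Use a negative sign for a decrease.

After the first stage: €351.50 × 1.215 = €427.0725.
Second-stage multiplier: €696.98 ÷ €427.0725 ≈ 1.63199.
That is a change of 63.2%.

63.2%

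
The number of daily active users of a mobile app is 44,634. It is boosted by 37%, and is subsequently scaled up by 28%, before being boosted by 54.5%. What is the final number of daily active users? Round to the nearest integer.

37% increase: 44,634 × 1.37 = 61148.58.
After the 28% increase: 61148.58 × 1.28 = 78270.1824.
Apply the 54.5% increase: 78270.1824 × 1.545 = 120927.431808 ≈ 120,927.

120,927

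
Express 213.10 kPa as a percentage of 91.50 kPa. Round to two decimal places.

232.90%

213.10 kPa ÷ 91.50 kPa ≈ 232.90%.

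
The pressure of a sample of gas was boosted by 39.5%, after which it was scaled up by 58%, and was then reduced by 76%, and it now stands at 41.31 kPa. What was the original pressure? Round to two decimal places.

Undoing the 76% decrease: 41.31 ÷ 0.24 = 172.125.
Undoing the 58% increase: 172.125 ÷ 1.58 ≈ 108.939873.
Undoing the 39.5% increase: 108.939873 ÷ 1.395 ≈ 78.09 kPa.

78.09 kPa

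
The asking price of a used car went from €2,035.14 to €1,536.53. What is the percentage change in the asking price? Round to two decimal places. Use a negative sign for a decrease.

-24.50%

Change: €1,536.53 − €2,035.14 = -€498.61.
Relative to the original: -€498.61 ÷ €2,035.14 ≈ -24.50%.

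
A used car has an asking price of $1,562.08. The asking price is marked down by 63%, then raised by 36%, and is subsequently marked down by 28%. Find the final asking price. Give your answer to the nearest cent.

$565.95

After the 63% decrease: $1,562.08 × 0.37 = $577.9696.
After the 36% increase: $577.9696 × 1.36 = $786.038656.
After the 28% decrease: $786.038656 × 0.72 = $565.94783232 ≈ $565.95.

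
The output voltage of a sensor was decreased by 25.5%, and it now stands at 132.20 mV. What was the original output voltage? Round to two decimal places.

177.45 mV

The overall multiplier applied was 0.745.
So the original output voltage was 132.20 ÷ 0.745 ≈ 177.45 mV.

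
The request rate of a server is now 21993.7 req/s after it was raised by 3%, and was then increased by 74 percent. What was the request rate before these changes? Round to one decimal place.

The overall multiplier applied was 1.03 × 1.74 = 1.7922.
So the original request rate was 21993.7 ÷ 1.7922 ≈ 12271.9 req/s.

12271.9 req/s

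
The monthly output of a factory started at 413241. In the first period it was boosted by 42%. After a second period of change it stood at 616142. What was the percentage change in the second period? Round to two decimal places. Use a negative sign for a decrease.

After the first period: 413241 × 1.42 = 586802.22.
Second-period multiplier: 616142 ÷ 586802.22 ≈ 1.049999.
That is a change of 5.00%.

5.00%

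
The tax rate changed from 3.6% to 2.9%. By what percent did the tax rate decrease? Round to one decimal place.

19.4%

The change is 2.9 − 3.6 = -0.7 percentage points.
Relative to the original 3.6%, that is -0.7 ÷ 3.6 ≈ -19.4%.
So the tax rate fell by 19.4%.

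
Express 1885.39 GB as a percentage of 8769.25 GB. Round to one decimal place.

21.5%

1885.39 GB ÷ 8769.25 GB ≈ 21.5%.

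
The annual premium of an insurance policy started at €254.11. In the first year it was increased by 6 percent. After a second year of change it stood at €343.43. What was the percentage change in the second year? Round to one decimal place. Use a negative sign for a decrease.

After the first year: €254.11 × 1.06 = €269.3566.
Second-year multiplier: €343.43 ÷ €269.3566 ≈ 1.275.
That is a change of 27.5%.

27.5%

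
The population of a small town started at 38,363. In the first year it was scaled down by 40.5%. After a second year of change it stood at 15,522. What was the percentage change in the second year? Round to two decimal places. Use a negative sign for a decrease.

After the first year: 38,363 × 0.595 = 22825.985.
Second-year multiplier: 15,522 ÷ 22825.985 ≈ 0.680014.
That is a change of -32.00%.

-32.00%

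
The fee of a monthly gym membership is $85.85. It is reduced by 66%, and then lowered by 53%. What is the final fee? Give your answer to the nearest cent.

$13.72

Apply the 66% decrease: $85.85 × 0.34 = $29.189.
53% decrease: $29.189 × 0.47 = $13.71883 ≈ $13.72.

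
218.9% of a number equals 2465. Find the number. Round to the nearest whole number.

2465 ÷ 2.189 ≈ 1126.

1126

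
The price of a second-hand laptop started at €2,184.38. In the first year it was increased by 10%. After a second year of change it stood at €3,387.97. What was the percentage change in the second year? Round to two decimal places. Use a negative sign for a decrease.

41.00%

After the first year: €2,184.38 × 1.1 = €2402.818.
Second-year multiplier: €3,387.97 ÷ €2402.818 ≈ 1.409999.
That is a change of 41.00%.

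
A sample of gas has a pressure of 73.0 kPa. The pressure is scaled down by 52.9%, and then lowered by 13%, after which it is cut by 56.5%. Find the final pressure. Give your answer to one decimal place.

13.0 kPa

After the 52.9% decrease: 73.0 × 0.471 = 34.383.
Apply the 13% decrease: 34.383 × 0.87 = 29.91321.
Apply the 56.5% decrease: 29.91321 × 0.435 = 13.01224635 ≈ 13.0.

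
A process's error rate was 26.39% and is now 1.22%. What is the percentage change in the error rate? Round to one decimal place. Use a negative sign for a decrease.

The change is 1.22 − 26.39 = -25.17 percentage points.
Relative to the original 26.39%, that is -25.17 ÷ 26.39 ≈ -95.4%.

-95.4%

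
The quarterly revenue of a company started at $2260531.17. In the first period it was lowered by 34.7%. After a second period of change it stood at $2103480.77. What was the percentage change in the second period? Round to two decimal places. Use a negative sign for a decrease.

After the first period: $2260531.17 × 0.653 = $1476126.85401.
Second-period multiplier: $2103480.77 ÷ $1476126.85401 ≈ 1.425.
That is a change of 42.50%.

42.50%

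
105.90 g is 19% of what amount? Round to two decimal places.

557.37 g

105.90 g ÷ 0.19 ≈ 557.37 g.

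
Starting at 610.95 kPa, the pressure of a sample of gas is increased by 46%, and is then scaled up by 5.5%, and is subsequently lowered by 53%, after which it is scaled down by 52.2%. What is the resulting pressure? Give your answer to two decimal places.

211.42 kPa

After the 46% increase: 610.95 × 1.46 = 891.987.
5.5% increase: 891.987 × 1.055 = 941.046285.
After the 53% decrease: 941.046285 × 0.47 = 442.29175395.
Apply the 52.2% decrease: 442.29175395 × 0.478 = 211.4154583881 ≈ 211.42.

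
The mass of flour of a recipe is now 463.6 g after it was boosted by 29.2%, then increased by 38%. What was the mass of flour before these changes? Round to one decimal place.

The overall multiplier applied was 1.292 × 1.38 = 1.78296.
So the original mass of flour was 463.6 ÷ 1.78296 ≈ 260.0 g.

260.0 g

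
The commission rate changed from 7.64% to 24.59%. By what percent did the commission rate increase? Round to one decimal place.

The change is 24.59 − 7.64 = 16.95 percentage points.
Relative to the original 7.64%, that is 16.95 ÷ 7.64 ≈ 221.9%.
So the commission rate rose by 221.9%.

221.9%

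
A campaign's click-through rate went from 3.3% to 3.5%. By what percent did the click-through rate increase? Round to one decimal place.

6.1%

The change is 3.5 − 3.3 = 0.2 percentage points.
Relative to the original 3.3%, that is 0.2 ÷ 3.3 ≈ 6.1%.
So the click-through rate rose by 6.1%.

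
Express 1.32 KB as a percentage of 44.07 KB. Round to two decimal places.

1.32 KB ÷ 44.07 KB ≈ 3.00%.

3.00%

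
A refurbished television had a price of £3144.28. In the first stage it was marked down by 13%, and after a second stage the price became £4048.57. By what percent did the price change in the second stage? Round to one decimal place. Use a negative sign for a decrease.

After the first stage: £3144.28 × 0.87 = £2735.5236.
Second-stage multiplier: £4048.57 ÷ £2735.5236 ≈ 1.48.
That is a change of 48.0%.

48.0%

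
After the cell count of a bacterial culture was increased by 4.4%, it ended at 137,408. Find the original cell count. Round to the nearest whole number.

The overall multiplier applied was 1.044.
So the original cell count was 137,408 ÷ 1.044 ≈ 131,617.

131,617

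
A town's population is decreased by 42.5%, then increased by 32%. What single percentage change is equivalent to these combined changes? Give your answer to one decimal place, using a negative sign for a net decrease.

The combined multiplier is 0.575 × 1.32 = 0.759.
That corresponds to a decrease of 24.1%.

-24.1%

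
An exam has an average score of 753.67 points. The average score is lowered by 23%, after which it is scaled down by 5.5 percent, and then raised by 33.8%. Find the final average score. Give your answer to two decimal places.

733.77 points

Each change multiplies by a factor: 0.77 × 0.945 × 1.338 = 0.9735957.
753.67 × 0.9735957 = 733.769871219 ≈ 733.77.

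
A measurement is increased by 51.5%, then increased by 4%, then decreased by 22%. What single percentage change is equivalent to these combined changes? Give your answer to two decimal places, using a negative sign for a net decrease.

The combined multiplier is 1.515 × 1.04 × 0.78 = 1.228968.
That corresponds to an increase of 22.90%.

22.90%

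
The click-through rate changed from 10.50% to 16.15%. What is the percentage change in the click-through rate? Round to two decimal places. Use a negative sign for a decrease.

The change is 16.15 − 10.50 = 5.65 percentage points.
Relative to the original 10.50%, that is 5.65 ÷ 10.50 ≈ 53.81%.

53.81%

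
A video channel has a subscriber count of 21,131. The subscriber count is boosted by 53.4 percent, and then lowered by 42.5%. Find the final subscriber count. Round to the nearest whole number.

After the 53.4% increase: 21,131 × 1.534 = 32414.954.
Apply the 42.5% decrease: 32414.954 × 0.575 = 18638.59855 ≈ 18,639.

18,639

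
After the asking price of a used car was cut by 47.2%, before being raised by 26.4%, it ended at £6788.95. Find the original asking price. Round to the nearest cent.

£10172.36

Undoing the 26.4% increase: £6788.95 ÷ 1.264 ≈ £5371.004747.
Undoing the 47.2% decrease: £5371.004747 ÷ 0.528 ≈ £10172.36.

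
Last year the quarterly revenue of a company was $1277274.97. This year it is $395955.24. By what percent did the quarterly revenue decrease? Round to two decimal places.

Change: $395955.24 − $1277274.97 = -$881319.73.
Relative to the original: -$881319.73 ÷ $1277274.97 ≈ -69.00%.
So the quarterly revenue decreased by 69.00%.

69.00%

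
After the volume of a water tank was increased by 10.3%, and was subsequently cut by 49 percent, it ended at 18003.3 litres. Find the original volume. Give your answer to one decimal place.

32004.2 litres

The overall multiplier applied was 1.103 × 0.51 = 0.56253.
So the original volume was 18003.3 ÷ 0.56253 ≈ 32004.2 litres.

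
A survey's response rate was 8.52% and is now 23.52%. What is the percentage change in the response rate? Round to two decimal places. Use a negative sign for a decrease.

The change is 23.52 − 8.52 = 15.00 percentage points.
Relative to the original 8.52%, that is 15.00 ÷ 8.52 ≈ 176.06%.

176.06%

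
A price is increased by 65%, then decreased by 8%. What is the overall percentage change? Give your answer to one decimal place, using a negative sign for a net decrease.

A 65% increase multiplies by 1.65.
Then an 8% decrease: 1.65 × 0.92 = 1.518.
Overall factor 1.518, i.e. 51.8%.

51.8%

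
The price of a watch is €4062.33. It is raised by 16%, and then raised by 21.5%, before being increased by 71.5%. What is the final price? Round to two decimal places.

€9819.14

Each change multiplies by a factor: 1.16 × 1.215 × 1.715 = 2.417121.
€4062.33 × 2.417121 = €9819.14315193 ≈ €9819.14.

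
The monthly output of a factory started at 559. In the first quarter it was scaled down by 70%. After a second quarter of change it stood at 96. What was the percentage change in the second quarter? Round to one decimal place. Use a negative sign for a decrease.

-42.8%

After the first quarter: 559 × 0.3 = 167.7.
Second-quarter multiplier: 96 ÷ 167.7 ≈ 0.57245.
That is a change of -42.8%.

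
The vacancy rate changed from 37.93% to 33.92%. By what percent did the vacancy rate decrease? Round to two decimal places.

10.57%

The change is 33.92 − 37.93 = -4.01 percentage points.
Relative to the original 37.93%, that is -4.01 ÷ 37.93 ≈ -10.57%.
So the vacancy rate fell by 10.57%.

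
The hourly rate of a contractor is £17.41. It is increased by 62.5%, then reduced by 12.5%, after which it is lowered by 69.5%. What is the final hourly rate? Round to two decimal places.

Apply the 62.5% increase: £17.41 × 1.625 = £28.29125.
Apply the 12.5% decrease: £28.29125 × 0.875 = £24.75484375.
Apply the 69.5% decrease: £24.75484375 × 0.305 = £7.55022734375 ≈ £7.55.

£7.55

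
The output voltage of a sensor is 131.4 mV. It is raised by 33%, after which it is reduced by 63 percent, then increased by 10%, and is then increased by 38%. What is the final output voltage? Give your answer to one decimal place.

98.2 mV

Each change multiplies by a factor: 1.33 × 0.37 × 1.1 × 1.38 = 0.7470078.
131.4 × 0.7470078 = 98.15682492 ≈ 98.2.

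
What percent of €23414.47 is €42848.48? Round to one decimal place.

€42848.48 ÷ €23414.47 ≈ 183.0%.

183.0%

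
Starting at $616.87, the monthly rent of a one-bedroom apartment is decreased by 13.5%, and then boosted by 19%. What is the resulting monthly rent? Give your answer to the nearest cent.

$634.98

After the 13.5% decrease: $616.87 × 0.865 = $533.59255.
Apply the 19% increase: $533.59255 × 1.19 = $634.9751345 ≈ $634.98.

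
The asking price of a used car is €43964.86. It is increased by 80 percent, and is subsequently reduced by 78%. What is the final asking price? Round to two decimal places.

80% increase: €43964.86 × 1.8 = €79136.748.
After the 78% decrease: €79136.748 × 0.22 = €17410.08456 ≈ €17410.08.

€17410.08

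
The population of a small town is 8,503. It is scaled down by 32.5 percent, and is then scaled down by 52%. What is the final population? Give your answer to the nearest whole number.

2,755

32.5% decrease: 8,503 × 0.675 = 5739.525.
52% decrease: 5739.525 × 0.48 = 2754.972 ≈ 2,755.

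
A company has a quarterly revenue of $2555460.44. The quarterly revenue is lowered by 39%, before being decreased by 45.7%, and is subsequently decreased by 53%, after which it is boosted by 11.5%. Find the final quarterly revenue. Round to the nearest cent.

$443579.59

Apply the 39% decrease: $2555460.44 × 0.61 = $1558830.8684.
45.7% decrease: $1558830.8684 × 0.543 = $846445.1615412.
After the 53% decrease: $846445.1615412 × 0.47 = $397829.225924364.
After the 11.5% increase: $397829.225924364 × 1.115 = $443579.58690566586 ≈ $443579.59.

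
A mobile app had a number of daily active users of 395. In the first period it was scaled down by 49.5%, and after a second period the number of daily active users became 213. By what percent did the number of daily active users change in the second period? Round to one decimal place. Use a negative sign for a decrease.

After the first period: 395 × 0.505 = 199.475.
Second-period multiplier: 213 ÷ 199.475 ≈ 1.0678.
That is a change of 6.8%.

6.8%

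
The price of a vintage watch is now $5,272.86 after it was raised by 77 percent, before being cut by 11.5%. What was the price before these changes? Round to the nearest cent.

$3,366.12

Undoing the 11.5% decrease: $5,272.86 ÷ 0.885 ≈ $5958.033898.
Undoing the 77% increase: $5958.033898 ÷ 1.77 ≈ $3,366.12.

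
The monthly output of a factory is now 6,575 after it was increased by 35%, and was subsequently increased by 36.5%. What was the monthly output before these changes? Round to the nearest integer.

3,568

Undoing the 36.5% increase: 6,575 ÷ 1.365 ≈ 4816.849817.
Undoing the 35% increase: 4816.849817 ÷ 1.35 ≈ 3,568.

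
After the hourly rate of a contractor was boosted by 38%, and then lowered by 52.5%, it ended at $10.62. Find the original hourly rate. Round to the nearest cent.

The overall multiplier applied was 1.38 × 0.475 = 0.6555.
So the original hourly rate was $10.62 ÷ 0.6555 ≈ $16.20.

$16.20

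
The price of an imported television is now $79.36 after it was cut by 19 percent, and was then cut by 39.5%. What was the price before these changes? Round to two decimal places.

The overall multiplier applied was 0.81 × 0.605 = 0.49005.
So the original price was $79.36 ÷ 0.49005 ≈ $161.94.

$161.94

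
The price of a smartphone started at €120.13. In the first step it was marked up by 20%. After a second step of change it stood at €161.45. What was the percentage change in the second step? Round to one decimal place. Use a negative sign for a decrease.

12.0%

After the first step: €120.13 × 1.2 = €144.156.
Second-step multiplier: €161.45 ÷ €144.156 ≈ 1.11997.
That is a change of 12.0%.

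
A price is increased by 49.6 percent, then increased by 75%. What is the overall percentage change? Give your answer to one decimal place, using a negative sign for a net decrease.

The combined multiplier is 1.496 × 1.75 = 2.618.
That corresponds to an increase of 161.8%.

161.8%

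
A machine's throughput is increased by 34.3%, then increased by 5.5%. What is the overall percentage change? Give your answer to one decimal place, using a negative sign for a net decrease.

A 34.3% increase multiplies by 1.343.
Then a 5.5% increase: 1.343 × 1.055 = 1.416865.
Overall factor 1.416865, i.e. 41.7%.

41.7%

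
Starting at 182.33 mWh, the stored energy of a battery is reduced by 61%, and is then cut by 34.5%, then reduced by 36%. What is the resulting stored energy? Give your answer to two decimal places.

29.81 mWh

After the 61% decrease: 182.33 × 0.39 = 71.1087.
After the 34.5% decrease: 71.1087 × 0.655 = 46.5761985.
36% decrease: 46.5761985 × 0.64 = 29.80876704 ≈ 29.81.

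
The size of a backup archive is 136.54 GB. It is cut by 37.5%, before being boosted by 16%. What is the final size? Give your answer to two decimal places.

98.99 GB

Each change multiplies by a factor: 0.625 × 1.16 = 0.725.
136.54 × 0.725 = 98.9915 ≈ 98.99.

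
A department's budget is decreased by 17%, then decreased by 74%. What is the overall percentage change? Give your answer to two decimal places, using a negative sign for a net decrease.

-78.42%

The combined multiplier is 0.83 × 0.26 = 0.2158.
That corresponds to a decrease of 78.42%.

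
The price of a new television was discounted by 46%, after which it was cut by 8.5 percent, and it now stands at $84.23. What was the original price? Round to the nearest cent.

Undoing the 8.5% decrease: $84.23 ÷ 0.915 ≈ $92.054645.
Undoing the 46% decrease: $92.054645 ÷ 0.54 ≈ $170.47.

$170.47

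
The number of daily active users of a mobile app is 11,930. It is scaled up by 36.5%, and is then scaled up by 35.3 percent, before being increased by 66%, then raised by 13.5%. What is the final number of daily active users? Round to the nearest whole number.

Each change multiplies by a factor: 1.365 × 1.353 × 1.66 × 1.135 = 3.4796406645.
11,930 × 3.4796406645 = 41512.113127485 ≈ 41,512.

41,512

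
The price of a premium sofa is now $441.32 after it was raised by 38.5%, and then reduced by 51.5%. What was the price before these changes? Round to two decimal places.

$657.00

The overall multiplier applied was 1.385 × 0.485 = 0.671725.
So the original price was $441.32 ÷ 0.671725 ≈ $657.00.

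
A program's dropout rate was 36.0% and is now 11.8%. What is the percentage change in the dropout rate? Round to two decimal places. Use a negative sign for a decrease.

-67.22%

The change is 11.8 − 36.0 = -24.2 percentage points.
Relative to the original 36.0%, that is -24.2 ÷ 36.0 ≈ -67.22%.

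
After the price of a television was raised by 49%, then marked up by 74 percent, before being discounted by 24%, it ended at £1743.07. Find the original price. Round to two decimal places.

Undoing the 24% decrease: £1743.07 ÷ 0.76 ≈ £2293.513158.
Undoing the 74% increase: £2293.513158 ÷ 1.74 ≈ £1318.11101.
Undoing the 49% increase: £1318.11101 ÷ 1.49 ≈ £884.64.

£884.64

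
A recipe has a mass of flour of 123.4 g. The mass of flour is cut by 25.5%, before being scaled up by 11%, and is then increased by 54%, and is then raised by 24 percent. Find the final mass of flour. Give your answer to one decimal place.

194.9 g

After the 25.5% decrease: 123.4 × 0.745 = 91.933.
Apply the 11% increase: 91.933 × 1.11 = 102.04563.
54% increase: 102.04563 × 1.54 = 157.1502702.
Apply the 24% increase: 157.1502702 × 1.24 = 194.866335048 ≈ 194.9.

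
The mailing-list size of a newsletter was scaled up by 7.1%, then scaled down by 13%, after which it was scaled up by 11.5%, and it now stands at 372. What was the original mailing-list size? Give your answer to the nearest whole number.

358

The overall multiplier applied was 1.071 × 0.87 × 1.115 = 1.03892355.
So the original mailing-list size was 372 ÷ 1.03892355 ≈ 358.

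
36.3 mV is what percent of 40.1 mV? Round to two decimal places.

90.52%

36.3 mV ÷ 40.1 mV ≈ 90.52%.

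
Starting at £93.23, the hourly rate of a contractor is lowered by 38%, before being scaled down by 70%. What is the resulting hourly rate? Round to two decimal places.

38% decrease: £93.23 × 0.62 = £57.8026.
Apply the 70% decrease: £57.8026 × 0.3 = £17.34078 ≈ £17.34.

£17.34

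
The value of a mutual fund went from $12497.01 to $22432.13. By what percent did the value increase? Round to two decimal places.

79.50%

Change: $22432.13 − $12497.01 = $9935.12.
Relative to the original: $9935.12 ÷ $12497.01 ≈ 79.50%.
So the value increased by 79.50%.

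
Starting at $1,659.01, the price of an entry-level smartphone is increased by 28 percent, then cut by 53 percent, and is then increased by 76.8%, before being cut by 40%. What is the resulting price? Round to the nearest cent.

$1,058.74

Each change multiplies by a factor: 1.28 × 0.47 × 1.768 × 0.6 = 0.63817728.
$1,659.01 × 0.63817728 = $1058.7424892928 ≈ $1,058.74.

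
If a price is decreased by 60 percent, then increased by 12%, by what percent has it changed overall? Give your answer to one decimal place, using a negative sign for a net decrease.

-55.2%

A 60% decrease multiplies by 0.4.
Then a 12% increase: 0.4 × 1.12 = 0.448.
Overall factor 0.448, i.e. -55.2%.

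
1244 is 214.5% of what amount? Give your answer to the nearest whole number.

580

1244 ÷ 2.145 ≈ 580.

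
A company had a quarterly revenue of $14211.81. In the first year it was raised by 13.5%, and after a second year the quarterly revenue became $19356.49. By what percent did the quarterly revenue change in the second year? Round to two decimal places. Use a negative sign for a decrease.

20.00%

After the first year: $14211.81 × 1.135 = $16130.40435.
Second-year multiplier: $19356.49 ÷ $16130.40435 ≈ 1.2.
That is a change of 20.00%.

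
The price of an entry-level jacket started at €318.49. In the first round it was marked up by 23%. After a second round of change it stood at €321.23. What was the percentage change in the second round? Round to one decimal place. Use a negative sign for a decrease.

-18.0%

After the first round: €318.49 × 1.23 = €391.7427.
Second-round multiplier: €321.23 ÷ €391.7427 ≈ 0.82.
That is a change of -18.0%.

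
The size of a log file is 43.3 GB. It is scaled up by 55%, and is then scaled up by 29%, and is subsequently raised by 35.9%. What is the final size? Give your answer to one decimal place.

117.7 GB

55% increase: 43.3 × 1.55 = 67.115.
29% increase: 67.115 × 1.29 = 86.57835.
35.9% increase: 86.57835 × 1.359 = 117.65997765 ≈ 117.7.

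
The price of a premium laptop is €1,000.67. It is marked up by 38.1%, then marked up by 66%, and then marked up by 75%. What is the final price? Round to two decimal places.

€4,014.49

Each change multiplies by a factor: 1.381 × 1.66 × 1.75 = 4.011805.
€1,000.67 × 4.011805 = €4014.49290935 ≈ €4,014.49.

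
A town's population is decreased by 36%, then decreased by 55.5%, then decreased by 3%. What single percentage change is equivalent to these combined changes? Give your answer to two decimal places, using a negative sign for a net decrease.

A 36% decrease multiplies by 0.64.
Then a 55.5% decrease: 0.64 × 0.445 = 0.2848.
Then a 3% decrease: 0.2848 × 0.97 = 0.276256.
Overall factor 0.276256, i.e. -72.37%.

-72.37%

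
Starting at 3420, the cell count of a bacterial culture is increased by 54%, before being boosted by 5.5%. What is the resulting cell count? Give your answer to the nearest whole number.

Each change multiplies by a factor: 1.54 × 1.055 = 1.6247.
3420 × 1.6247 = 5556.474 ≈ 5556.

5556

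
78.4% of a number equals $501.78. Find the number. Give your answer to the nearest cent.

$640.03

$501.78 ÷ 0.784 ≈ $640.03.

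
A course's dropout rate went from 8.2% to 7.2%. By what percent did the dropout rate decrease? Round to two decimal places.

12.20%

The change is 7.2 − 8.2 = -1.0 percentage points.
Relative to the original 8.2%, that is -1.0 ÷ 8.2 ≈ -12.20%.
So the dropout rate fell by 12.20%.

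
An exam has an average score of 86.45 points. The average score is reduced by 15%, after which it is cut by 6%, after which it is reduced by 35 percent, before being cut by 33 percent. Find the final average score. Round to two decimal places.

After the 15% decrease: 86.45 × 0.85 = 73.4825.
Apply the 6% decrease: 73.4825 × 0.94 = 69.07355.
Apply the 35% decrease: 69.07355 × 0.65 = 44.8978075.
After the 33% decrease: 44.8978075 × 0.67 = 30.081531025 ≈ 30.08.

30.08 points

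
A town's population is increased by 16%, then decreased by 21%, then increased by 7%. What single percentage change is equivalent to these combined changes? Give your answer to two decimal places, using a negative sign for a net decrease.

A 16% increase multiplies by 1.16.
Then a 21% decrease: 1.16 × 0.79 = 0.9164.
Then a 7% increase: 0.9164 × 1.07 = 0.980548.
Overall factor 0.980548, i.e. -1.95%.

-1.95%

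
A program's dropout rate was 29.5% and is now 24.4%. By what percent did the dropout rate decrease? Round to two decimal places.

The change is 24.4 − 29.5 = -5.1 percentage points.
Relative to the original 29.5%, that is -5.1 ÷ 29.5 ≈ -17.29%.
So the dropout rate fell by 17.29%.

17.29%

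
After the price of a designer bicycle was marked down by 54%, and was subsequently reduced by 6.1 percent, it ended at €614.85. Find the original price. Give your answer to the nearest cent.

€1,423.46

Undoing the 6.1% decrease: €614.85 ÷ 0.939 ≈ €654.792332.
Undoing the 54% decrease: €654.792332 ÷ 0.46 ≈ €1,423.46.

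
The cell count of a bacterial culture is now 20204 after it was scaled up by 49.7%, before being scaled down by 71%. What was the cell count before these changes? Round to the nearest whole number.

The overall multiplier applied was 1.497 × 0.29 = 0.43413.
So the original cell count was 20204 ÷ 0.43413 ≈ 46539.

46539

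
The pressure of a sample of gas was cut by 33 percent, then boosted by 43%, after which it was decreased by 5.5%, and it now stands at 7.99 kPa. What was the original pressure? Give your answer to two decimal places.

Undoing the 5.5% decrease: 7.99 ÷ 0.945 ≈ 8.455026.
Undoing the 43% increase: 8.455026 ÷ 1.43 ≈ 5.912606.
Undoing the 33% decrease: 5.912606 ÷ 0.67 ≈ 8.82 kPa.

8.82 kPa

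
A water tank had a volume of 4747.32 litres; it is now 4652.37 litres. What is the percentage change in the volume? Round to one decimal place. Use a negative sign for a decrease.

-2.0%

Change: 4652.37 − 4747.32 = -94.95.
Relative to the original: -94.95 ÷ 4747.32 ≈ -2.0%.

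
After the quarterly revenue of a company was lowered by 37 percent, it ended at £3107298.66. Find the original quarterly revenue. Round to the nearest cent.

The overall multiplier applied was 0.63.
So the original quarterly revenue was £3107298.66 ÷ 0.63 ≈ £4932220.10.

£4932220.10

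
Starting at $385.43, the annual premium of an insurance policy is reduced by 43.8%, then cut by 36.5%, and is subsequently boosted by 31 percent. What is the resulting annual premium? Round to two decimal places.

$180.19

Each change multiplies by a factor: 0.562 × 0.635 × 1.31 = 0.4674997.
$385.43 × 0.4674997 = $180.188409371 ≈ $180.19.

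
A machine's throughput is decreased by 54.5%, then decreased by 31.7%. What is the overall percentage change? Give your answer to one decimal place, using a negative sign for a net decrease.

A 54.5% decrease multiplies by 0.455.
Then a 31.7% decrease: 0.455 × 0.683 = 0.310765.
Overall factor 0.310765, i.e. -68.9%.

-68.9%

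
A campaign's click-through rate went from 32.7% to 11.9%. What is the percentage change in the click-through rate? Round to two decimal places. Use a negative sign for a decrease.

The change is 11.9 − 32.7 = -20.8 percentage points.
Relative to the original 32.7%, that is -20.8 ÷ 32.7 ≈ -63.61%.

-63.61%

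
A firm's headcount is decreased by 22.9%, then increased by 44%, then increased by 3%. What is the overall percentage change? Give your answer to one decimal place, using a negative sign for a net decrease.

14.4%

The combined multiplier is 0.771 × 1.44 × 1.03 = 1.1435472.
That corresponds to an increase of 14.4%.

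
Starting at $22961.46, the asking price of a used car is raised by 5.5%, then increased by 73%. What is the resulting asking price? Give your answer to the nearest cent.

$41908.11

Each change multiplies by a factor: 1.055 × 1.73 = 1.82515.
$22961.46 × 1.82515 = $41908.108719 ≈ $41908.11.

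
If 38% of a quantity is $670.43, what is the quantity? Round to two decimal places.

$1764.29

$670.43 ÷ 0.38 ≈ $1764.29.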